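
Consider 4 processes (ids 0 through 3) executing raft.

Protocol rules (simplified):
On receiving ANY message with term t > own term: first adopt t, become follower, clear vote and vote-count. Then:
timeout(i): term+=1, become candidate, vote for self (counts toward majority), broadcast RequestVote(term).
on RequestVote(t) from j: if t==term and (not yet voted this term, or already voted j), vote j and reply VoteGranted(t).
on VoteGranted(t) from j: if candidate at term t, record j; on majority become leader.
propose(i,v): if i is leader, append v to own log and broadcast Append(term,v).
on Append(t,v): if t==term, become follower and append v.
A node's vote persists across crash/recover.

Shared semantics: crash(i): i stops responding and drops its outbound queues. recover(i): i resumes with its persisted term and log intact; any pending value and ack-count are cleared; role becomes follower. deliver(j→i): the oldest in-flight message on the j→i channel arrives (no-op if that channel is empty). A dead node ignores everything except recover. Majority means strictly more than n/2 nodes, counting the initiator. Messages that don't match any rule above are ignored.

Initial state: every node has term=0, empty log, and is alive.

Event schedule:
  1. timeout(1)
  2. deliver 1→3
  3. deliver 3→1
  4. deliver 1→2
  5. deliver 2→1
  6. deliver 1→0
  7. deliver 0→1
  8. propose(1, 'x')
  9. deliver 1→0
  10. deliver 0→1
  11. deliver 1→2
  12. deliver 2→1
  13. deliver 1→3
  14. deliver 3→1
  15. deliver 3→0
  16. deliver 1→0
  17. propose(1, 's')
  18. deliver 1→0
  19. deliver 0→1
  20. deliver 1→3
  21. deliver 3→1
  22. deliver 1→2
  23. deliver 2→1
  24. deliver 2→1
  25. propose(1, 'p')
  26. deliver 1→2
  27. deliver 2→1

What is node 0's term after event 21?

1

step 1 timeout(1): 1={cand,t=1,log=-}
step 2 deliver 1→3: 3={foll,t=1,log=-}
step 3 deliver 3→1: —
step 4 deliver 1→2: 2={foll,t=1,log=-}
step 5 deliver 2→1: 1={lead,t=1,log=-}
step 6 deliver 1→0: 0={foll,t=1,log=-}
step 7 deliver 0→1: —
step 8 propose(1,'x'): 1={lead,t=1,log=x}
step 9 deliver 1→0: 0={foll,t=1,log=x}
step 10 deliver 0→1: —
step 11 deliver 1→2: 2={foll,t=1,log=x}
step 12 deliver 2→1: —
step 13 deliver 1→3: 3={foll,t=1,log=x}
step 14 deliver 3→1: —
step 15 deliver 3→0: —
step 16 deliver 1→0: —
step 17 propose(1,'s'): 1={lead,t=1,log=x,s}
step 18 deliver 1→0: 0={foll,t=1,log=x,s}
step 19 deliver 0→1: —
step 20 deliver 1→3: 3={foll,t=1,log=x,s}
step 21 deliver 3→1: —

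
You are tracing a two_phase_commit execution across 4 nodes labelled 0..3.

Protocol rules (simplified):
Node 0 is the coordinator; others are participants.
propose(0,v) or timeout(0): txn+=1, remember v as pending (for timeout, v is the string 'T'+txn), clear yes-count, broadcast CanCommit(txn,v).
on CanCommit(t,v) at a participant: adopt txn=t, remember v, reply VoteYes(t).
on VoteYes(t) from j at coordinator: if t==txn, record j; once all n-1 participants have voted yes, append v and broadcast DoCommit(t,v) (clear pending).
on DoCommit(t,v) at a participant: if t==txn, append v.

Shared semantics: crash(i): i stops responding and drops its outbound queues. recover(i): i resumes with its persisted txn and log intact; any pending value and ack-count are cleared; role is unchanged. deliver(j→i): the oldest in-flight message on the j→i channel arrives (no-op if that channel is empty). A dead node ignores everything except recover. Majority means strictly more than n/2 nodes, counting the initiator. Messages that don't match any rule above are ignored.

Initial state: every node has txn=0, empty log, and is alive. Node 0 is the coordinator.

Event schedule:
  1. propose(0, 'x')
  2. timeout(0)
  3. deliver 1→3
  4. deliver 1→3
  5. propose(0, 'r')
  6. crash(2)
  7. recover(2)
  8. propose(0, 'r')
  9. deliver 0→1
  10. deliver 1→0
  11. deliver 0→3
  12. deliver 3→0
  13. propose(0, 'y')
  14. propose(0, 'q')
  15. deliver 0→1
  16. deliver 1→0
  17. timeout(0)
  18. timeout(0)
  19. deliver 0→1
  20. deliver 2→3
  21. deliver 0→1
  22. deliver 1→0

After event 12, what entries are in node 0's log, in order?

empty

[1] propose(0,'x') → N0(coor t1 [-])
[2] timeout(0) → N0(coor t2 [-])
[3] deliver 1→3 → ∅
[4] deliver 1→3 → ∅
[5] propose(0,'r') → N0(coor t3 [-])
[6] crash(2) → N2(✗part t0 [-])
[7] recover(2) → N2(part t0 [-])
[8] propose(0,'r') → N0(coor t4 [-])
[9] deliver 0→1 → N1(part t1 [-])
[10] deliver 1→0 → ∅
[11] deliver 0→3 → N3(part t1 [-])
[12] deliver 3→0 → ∅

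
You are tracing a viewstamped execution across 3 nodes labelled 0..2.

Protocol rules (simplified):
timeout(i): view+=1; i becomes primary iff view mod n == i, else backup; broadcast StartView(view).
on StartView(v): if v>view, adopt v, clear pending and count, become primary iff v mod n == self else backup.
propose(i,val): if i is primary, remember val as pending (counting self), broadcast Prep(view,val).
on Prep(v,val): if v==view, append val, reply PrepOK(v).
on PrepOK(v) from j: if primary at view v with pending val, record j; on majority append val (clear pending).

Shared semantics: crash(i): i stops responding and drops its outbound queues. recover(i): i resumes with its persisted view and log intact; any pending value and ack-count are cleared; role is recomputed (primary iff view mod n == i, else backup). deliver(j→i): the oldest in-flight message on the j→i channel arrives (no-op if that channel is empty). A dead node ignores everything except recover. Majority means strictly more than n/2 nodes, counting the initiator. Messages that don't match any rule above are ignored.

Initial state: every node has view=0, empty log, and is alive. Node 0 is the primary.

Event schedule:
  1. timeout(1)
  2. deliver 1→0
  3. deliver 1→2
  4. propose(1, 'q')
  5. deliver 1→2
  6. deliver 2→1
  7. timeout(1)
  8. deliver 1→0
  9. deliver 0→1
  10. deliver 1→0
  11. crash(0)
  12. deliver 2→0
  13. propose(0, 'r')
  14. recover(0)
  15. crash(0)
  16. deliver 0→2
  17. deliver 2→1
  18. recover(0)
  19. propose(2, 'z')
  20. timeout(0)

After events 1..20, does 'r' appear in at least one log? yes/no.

no

1. timeout(1):  <1:prim v1 ->
2. deliver 1→0:  <0:back v1 ->
3. deliver 1→2:  <2:back v1 ->
4. propose(1,'q'):  nop
5. deliver 1→2:  <2:back v1 q>
6. deliver 2→1:  <1:prim v1 q>
7. timeout(1):  <1:back v2 q>
8. deliver 1→0:  <0:back v1 q>
9. deliver 0→1:  nop
10. deliver 1→0:  <0:back v2 q>
11. crash(0):  <0:✗back v2 q>
12. deliver 2→0:  nop
13. propose(0,'r'):  nop
14. recover(0):  <0:back v2 q>
15. crash(0):  <0:✗back v2 q>
16. deliver 0→2:  nop
17. deliver 2→1:  nop
18. recover(0):  <0:back v2 q>
19. propose(2,'z'):  nop
20. timeout(0):  <0:prim v3 q>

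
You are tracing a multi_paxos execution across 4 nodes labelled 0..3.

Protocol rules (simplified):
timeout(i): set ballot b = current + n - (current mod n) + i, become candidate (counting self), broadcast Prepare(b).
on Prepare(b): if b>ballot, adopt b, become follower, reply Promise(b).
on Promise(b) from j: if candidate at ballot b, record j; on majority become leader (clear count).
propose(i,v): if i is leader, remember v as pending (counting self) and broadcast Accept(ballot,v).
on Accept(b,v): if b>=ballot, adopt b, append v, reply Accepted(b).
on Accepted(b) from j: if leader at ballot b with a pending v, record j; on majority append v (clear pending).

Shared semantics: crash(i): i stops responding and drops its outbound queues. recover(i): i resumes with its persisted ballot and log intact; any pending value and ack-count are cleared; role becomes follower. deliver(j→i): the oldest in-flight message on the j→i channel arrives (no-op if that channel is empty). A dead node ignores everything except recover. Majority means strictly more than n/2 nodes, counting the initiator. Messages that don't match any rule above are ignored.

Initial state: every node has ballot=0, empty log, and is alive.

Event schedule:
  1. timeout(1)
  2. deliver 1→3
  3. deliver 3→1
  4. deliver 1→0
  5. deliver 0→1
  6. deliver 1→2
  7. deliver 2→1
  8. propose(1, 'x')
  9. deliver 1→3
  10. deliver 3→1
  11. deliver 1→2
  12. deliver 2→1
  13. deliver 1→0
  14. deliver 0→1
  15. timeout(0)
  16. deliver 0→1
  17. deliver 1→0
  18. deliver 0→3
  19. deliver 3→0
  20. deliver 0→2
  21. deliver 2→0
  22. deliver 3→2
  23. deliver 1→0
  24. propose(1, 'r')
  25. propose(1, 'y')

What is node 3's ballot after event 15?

5

[1] timeout(1) → N1(cand b5 [-])
[2] deliver 1→3 → N3(foll b5 [-])
[3] deliver 3→1 → ∅
[4] deliver 1→0 → N0(foll b5 [-])
[5] deliver 0→1 → N1(lead b5 [-])
[6] deliver 1→2 → N2(foll b5 [-])
[7] deliver 2→1 → ∅
[8] propose(1,'x') → ∅
[9] deliver 1→3 → N3(foll b5 [x])
[10] deliver 3→1 → ∅
[11] deliver 1→2 → N2(foll b5 [x])
[12] deliver 2→1 → N1(lead b5 [x])
[13] deliver 1→0 → N0(foll b5 [x])
[14] deliver 0→1 → ∅
[15] timeout(0) → N0(cand b8 [x])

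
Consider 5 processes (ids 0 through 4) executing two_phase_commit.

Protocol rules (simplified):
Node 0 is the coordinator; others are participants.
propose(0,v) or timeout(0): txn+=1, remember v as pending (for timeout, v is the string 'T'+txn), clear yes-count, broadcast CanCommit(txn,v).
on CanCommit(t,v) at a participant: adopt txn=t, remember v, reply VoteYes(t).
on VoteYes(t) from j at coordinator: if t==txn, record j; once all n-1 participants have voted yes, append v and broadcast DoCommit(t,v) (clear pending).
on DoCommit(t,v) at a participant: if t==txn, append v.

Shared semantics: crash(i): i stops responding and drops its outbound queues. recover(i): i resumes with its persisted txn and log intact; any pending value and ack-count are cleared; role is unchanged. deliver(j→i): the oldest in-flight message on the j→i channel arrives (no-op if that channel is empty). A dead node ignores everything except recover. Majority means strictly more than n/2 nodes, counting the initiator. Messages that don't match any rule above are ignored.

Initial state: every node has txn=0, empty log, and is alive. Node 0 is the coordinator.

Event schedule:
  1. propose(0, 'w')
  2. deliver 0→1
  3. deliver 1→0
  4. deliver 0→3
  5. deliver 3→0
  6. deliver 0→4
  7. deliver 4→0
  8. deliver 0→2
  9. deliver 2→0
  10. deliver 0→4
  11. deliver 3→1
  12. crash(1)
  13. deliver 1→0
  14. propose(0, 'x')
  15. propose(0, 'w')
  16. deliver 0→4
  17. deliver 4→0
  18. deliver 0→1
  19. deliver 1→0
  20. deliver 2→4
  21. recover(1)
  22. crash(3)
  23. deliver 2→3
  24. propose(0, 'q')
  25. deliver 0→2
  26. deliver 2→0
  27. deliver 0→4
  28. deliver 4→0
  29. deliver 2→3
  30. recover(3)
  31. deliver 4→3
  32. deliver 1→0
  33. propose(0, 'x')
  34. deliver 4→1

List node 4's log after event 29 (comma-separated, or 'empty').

1. propose(0,'w'):  <0:coor t1 ->
2. deliver 0→1:  <1:part t1 ->
3. deliver 1→0:  nop
4. deliver 0→3:  <3:part t1 ->
5. deliver 3→0:  nop
6. deliver 0→4:  <4:part t1 ->
7. deliver 4→0:  nop
8. deliver 0→2:  <2:part t1 ->
9. deliver 2→0:  <0:coor t1 w>
10. deliver 0→4:  <4:part t1 w>
11. deliver 3→1:  nop
12. crash(1):  <1:✗part t1 ->
13. deliver 1→0:  nop
14. propose(0,'x'):  <0:coor t2 w>
15. propose(0,'w'):  <0:coor t3 w>
16. deliver 0→4:  <4:part t2 w>
17. deliver 4→0:  nop
18. deliver 0→1:  nop
19. deliver 1→0:  nop
20. deliver 2→4:  nop
21. recover(1):  <1:part t1 ->
22. crash(3):  <3:✗part t1 ->
23. deliver 2→3:  nop
24. propose(0,'q'):  <0:coor t4 w>
25. deliver 0→2:  <2:part t1 w>
26. deliver 2→0:  nop
27. deliver 0→4:  <4:part t3 w>
28. deliver 4→0:  nop
29. deliver 2→3:  nop

w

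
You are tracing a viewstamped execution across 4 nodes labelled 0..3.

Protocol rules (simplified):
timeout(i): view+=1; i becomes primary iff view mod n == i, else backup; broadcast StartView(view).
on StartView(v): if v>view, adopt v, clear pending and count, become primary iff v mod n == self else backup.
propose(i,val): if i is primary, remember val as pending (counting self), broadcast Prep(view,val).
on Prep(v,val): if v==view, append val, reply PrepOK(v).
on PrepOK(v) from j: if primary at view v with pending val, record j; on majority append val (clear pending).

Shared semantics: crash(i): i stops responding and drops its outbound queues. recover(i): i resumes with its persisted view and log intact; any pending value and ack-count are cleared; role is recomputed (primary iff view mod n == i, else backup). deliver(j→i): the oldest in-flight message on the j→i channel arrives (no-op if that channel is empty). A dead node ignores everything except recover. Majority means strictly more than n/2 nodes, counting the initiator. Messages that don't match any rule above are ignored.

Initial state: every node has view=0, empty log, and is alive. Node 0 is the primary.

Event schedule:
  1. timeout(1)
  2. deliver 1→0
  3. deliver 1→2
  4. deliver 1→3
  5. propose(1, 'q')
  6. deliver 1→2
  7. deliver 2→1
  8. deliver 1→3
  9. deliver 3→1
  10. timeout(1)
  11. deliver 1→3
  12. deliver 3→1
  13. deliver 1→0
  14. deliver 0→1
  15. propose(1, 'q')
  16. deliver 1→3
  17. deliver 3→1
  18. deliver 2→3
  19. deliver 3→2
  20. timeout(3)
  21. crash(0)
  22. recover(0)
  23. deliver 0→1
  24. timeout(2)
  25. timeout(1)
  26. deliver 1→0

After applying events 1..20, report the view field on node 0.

[1] timeout(1) → N1(prim v1 [-])
[2] deliver 1→0 → N0(back v1 [-])
[3] deliver 1→2 → N2(back v1 [-])
[4] deliver 1→3 → N3(back v1 [-])
[5] propose(1,'q') → ∅
[6] deliver 1→2 → N2(back v1 [q])
[7] deliver 2→1 → ∅
[8] deliver 1→3 → N3(back v1 [q])
[9] deliver 3→1 → N1(prim v1 [q])
[10] timeout(1) → N1(back v2 [q])
[11] deliver 1→3 → N3(back v2 [q])
[12] deliver 3→1 → ∅
[13] deliver 1→0 → N0(back v1 [q])
[14] deliver 0→1 → ∅
[15] propose(1,'q') → ∅
[16] deliver 1→3 → ∅
[17] deliver 3→1 → ∅
[18] deliver 2→3 → ∅
[19] deliver 3→2 → ∅
[20] timeout(3) → N3(prim v3 [q])

1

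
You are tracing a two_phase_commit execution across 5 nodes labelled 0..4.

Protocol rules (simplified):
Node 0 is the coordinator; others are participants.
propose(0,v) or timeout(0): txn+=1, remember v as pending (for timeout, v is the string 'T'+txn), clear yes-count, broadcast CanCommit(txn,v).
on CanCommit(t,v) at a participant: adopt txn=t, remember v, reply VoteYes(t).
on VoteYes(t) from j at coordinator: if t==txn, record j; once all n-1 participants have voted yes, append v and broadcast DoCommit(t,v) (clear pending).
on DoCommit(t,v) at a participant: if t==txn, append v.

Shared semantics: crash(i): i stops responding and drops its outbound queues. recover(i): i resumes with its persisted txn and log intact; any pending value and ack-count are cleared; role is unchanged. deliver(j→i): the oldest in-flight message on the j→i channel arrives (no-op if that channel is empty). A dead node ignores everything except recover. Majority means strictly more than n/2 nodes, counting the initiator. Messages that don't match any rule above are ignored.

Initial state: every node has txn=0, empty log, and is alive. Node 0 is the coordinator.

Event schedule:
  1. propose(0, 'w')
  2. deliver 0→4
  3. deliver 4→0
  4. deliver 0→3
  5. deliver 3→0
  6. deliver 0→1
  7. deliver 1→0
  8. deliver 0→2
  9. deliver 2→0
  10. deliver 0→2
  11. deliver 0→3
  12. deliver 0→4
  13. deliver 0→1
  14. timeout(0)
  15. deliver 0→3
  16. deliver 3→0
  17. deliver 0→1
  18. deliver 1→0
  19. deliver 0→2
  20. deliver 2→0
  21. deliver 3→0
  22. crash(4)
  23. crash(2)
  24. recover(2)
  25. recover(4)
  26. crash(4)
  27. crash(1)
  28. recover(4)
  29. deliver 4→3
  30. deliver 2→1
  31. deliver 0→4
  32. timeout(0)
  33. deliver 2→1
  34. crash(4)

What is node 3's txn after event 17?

e1 propose(0,'w'): 0[coor,t=1,-]
e2 deliver 0→4: 4[part,t=1,-]
e3 deliver 4→0: ·
e4 deliver 0→3: 3[part,t=1,-]
e5 deliver 3→0: ·
e6 deliver 0→1: 1[part,t=1,-]
e7 deliver 1→0: ·
e8 deliver 0→2: 2[part,t=1,-]
e9 deliver 2→0: 0[coor,t=1,w]
e10 deliver 0→2: 2[part,t=1,w]
e11 deliver 0→3: 3[part,t=1,w]
e12 deliver 0→4: 4[part,t=1,w]
e13 deliver 0→1: 1[part,t=1,w]
e14 timeout(0): 0[coor,t=2,w]
e15 deliver 0→3: 3[part,t=2,w]
e16 deliver 3→0: ·
e17 deliver 0→1: 1[part,t=2,w]

2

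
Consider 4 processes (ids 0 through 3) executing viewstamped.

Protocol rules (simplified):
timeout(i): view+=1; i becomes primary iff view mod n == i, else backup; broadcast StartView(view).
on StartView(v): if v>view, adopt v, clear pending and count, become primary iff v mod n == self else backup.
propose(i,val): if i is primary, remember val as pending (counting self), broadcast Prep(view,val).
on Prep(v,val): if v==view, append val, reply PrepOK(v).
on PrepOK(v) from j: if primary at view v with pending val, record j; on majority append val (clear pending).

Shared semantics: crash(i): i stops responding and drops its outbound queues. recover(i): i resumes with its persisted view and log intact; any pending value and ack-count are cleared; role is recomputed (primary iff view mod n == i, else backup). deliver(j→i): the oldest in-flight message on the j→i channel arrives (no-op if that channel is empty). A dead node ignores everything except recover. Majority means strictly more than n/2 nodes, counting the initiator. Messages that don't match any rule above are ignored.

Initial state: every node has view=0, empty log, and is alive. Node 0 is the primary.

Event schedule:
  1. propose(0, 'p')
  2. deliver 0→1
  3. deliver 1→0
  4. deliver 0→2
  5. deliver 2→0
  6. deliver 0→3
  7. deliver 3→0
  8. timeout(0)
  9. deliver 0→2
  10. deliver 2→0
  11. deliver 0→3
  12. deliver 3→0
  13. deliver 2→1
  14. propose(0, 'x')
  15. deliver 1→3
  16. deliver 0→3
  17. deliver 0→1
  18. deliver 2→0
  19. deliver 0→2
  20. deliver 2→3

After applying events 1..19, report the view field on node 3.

1

e1 propose(0,'p'): ·
e2 deliver 0→1: 1[back,v=0,p]
e3 deliver 1→0: ·
e4 deliver 0→2: 2[back,v=0,p]
e5 deliver 2→0: 0[prim,v=0,p]
e6 deliver 0→3: 3[back,v=0,p]
e7 deliver 3→0: ·
e8 timeout(0): 0[back,v=1,p]
e9 deliver 0→2: 2[back,v=1,p]
e10 deliver 2→0: ·
e11 deliver 0→3: 3[back,v=1,p]
e12 deliver 3→0: ·
e13 deliver 2→1: ·
e14 propose(0,'x'): ·
e15 deliver 1→3: ·
e16 deliver 0→3: ·
e17 deliver 0→1: 1[prim,v=1,p]
e18 deliver 2→0: ·
e19 deliver 0→2: ·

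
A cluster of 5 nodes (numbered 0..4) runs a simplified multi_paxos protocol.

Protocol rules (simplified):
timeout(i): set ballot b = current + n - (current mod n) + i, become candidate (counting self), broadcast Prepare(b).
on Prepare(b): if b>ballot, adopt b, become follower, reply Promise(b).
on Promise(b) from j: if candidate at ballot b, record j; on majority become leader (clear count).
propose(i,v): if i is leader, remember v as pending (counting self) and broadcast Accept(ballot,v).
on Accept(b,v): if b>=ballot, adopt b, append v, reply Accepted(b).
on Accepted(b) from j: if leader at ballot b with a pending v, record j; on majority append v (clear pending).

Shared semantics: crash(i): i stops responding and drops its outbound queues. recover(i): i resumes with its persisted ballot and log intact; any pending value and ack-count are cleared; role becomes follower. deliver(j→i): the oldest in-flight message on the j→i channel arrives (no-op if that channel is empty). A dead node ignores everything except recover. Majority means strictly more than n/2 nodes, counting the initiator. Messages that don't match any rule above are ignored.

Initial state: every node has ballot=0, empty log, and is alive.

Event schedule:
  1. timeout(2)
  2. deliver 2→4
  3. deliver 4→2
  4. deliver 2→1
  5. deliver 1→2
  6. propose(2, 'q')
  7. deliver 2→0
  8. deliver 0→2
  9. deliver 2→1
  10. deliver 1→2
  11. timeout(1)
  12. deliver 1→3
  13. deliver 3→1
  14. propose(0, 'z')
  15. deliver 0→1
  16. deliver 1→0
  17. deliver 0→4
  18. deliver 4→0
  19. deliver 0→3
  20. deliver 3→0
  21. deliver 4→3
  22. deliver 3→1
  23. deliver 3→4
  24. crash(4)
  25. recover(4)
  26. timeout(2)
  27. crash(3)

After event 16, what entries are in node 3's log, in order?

step 1 timeout(2): 2={cand,b=7,log=-}
step 2 deliver 2→4: 4={foll,b=7,log=-}
step 3 deliver 4→2: —
step 4 deliver 2→1: 1={foll,b=7,log=-}
step 5 deliver 1→2: 2={lead,b=7,log=-}
step 6 propose(2,'q'): —
step 7 deliver 2→0: 0={foll,b=7,log=-}
step 8 deliver 0→2: —
step 9 deliver 2→1: 1={foll,b=7,log=q}
step 10 deliver 1→2: —
step 11 timeout(1): 1={cand,b=11,log=q}
step 12 deliver 1→3: 3={foll,b=11,log=-}
step 13 deliver 3→1: —
step 14 propose(0,'z'): —
step 15 deliver 0→1: —
step 16 deliver 1→0: 0={foll,b=11,log=-}

empty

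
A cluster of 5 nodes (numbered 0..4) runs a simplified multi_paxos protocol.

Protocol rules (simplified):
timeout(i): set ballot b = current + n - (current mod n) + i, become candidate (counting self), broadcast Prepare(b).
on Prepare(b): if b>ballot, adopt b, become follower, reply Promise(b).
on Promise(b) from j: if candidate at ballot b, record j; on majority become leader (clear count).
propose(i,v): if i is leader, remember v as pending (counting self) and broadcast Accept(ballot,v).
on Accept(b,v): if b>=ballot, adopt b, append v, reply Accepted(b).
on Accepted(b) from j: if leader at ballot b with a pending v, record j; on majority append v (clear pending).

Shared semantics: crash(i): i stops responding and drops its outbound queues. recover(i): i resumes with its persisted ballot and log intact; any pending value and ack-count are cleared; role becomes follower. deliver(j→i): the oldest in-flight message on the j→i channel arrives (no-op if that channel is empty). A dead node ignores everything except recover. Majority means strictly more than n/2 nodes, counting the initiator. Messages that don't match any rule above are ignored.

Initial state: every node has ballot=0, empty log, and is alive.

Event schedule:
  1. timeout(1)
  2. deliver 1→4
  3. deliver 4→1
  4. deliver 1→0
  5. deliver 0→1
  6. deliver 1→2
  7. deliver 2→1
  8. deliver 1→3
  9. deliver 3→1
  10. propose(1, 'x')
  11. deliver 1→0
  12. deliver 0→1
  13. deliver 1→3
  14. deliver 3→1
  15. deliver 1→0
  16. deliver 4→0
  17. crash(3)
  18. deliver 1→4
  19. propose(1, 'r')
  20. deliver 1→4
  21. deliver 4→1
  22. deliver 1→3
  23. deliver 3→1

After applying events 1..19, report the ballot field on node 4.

6

1. timeout(1):  <1:cand b6 ->
2. deliver 1→4:  <4:foll b6 ->
3. deliver 4→1:  nop
4. deliver 1→0:  <0:foll b6 ->
5. deliver 0→1:  <1:lead b6 ->
6. deliver 1→2:  <2:foll b6 ->
7. deliver 2→1:  nop
8. deliver 1→3:  <3:foll b6 ->
9. deliver 3→1:  nop
10. propose(1,'x'):  nop
11. deliver 1→0:  <0:foll b6 x>
12. deliver 0→1:  nop
13. deliver 1→3:  <3:foll b6 x>
14. deliver 3→1:  <1:lead b6 x>
15. deliver 1→0:  nop
16. deliver 4→0:  nop
17. crash(3):  <3:✗foll b6 x>
18. deliver 1→4:  <4:foll b6 x>
19. propose(1,'r'):  nop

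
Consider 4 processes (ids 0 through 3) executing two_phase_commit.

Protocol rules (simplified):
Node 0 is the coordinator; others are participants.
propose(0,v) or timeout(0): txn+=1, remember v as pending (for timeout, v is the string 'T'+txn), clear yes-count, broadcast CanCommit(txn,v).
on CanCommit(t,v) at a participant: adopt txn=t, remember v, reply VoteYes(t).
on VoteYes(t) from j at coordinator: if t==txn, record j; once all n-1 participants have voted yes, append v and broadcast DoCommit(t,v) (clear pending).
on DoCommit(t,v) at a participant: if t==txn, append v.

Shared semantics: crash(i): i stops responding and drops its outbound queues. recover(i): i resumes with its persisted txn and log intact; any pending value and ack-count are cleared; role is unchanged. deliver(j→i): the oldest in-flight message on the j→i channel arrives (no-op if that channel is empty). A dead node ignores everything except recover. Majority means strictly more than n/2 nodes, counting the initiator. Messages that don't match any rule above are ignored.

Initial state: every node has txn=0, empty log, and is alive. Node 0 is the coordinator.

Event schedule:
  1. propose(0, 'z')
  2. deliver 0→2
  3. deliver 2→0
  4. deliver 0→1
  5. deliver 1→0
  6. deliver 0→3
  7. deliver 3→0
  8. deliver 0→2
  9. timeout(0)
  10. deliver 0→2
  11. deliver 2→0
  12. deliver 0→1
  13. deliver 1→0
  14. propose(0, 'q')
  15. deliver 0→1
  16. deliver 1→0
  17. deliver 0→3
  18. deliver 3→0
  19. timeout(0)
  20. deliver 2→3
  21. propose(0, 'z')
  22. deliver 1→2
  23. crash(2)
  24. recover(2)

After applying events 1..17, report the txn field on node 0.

step 1 propose(0,'z'): 0={coor,t=1,log=-}
step 2 deliver 0→2: 2={part,t=1,log=-}
step 3 deliver 2→0: —
step 4 deliver 0→1: 1={part,t=1,log=-}
step 5 deliver 1→0: —
step 6 deliver 0→3: 3={part,t=1,log=-}
step 7 deliver 3→0: 0={coor,t=1,log=z}
step 8 deliver 0→2: 2={part,t=1,log=z}
step 9 timeout(0): 0={coor,t=2,log=z}
step 10 deliver 0→2: 2={part,t=2,log=z}
step 11 deliver 2→0: —
step 12 deliver 0→1: 1={part,t=1,log=z}
step 13 deliver 1→0: —
step 14 propose(0,'q'): 0={coor,t=3,log=z}
step 15 deliver 0→1: 1={part,t=2,log=z}
step 16 deliver 1→0: —
step 17 deliver 0→3: 3={part,t=1,log=z}

3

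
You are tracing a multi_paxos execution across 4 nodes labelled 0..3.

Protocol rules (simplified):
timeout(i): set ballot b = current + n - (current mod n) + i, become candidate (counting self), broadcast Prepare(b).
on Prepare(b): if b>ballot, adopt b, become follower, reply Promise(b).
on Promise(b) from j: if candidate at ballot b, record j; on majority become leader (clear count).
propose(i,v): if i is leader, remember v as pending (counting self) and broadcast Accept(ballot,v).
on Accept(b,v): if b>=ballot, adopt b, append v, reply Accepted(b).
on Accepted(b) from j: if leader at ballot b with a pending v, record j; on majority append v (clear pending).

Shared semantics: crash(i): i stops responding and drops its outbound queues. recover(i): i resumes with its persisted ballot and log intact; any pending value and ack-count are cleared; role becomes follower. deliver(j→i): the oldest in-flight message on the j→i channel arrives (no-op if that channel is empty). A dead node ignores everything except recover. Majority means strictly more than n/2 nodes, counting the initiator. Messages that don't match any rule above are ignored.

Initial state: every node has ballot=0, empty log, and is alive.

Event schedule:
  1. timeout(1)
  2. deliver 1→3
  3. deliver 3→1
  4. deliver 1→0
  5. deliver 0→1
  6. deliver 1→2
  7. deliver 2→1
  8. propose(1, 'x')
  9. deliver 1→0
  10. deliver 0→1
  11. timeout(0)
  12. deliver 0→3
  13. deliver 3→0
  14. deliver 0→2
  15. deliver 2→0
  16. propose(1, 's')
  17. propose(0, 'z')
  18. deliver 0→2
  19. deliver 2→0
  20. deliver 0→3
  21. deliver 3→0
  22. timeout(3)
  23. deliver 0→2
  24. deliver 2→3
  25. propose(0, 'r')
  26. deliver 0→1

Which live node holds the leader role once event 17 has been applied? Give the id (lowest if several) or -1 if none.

e1 timeout(1): 1[cand,b=5,-]
e2 deliver 1→3: 3[foll,b=5,-]
e3 deliver 3→1: ·
e4 deliver 1→0: 0[foll,b=5,-]
e5 deliver 0→1: 1[lead,b=5,-]
e6 deliver 1→2: 2[foll,b=5,-]
e7 deliver 2→1: ·
e8 propose(1,'x'): ·
e9 deliver 1→0: 0[foll,b=5,x]
e10 deliver 0→1: ·
e11 timeout(0): 0[cand,b=8,x]
e12 deliver 0→3: 3[foll,b=8,-]
e13 deliver 3→0: ·
e14 deliver 0→2: 2[foll,b=8,-]
e15 deliver 2→0: 0[lead,b=8,x]
e16 propose(1,'s'): ·
e17 propose(0,'z'): ·

0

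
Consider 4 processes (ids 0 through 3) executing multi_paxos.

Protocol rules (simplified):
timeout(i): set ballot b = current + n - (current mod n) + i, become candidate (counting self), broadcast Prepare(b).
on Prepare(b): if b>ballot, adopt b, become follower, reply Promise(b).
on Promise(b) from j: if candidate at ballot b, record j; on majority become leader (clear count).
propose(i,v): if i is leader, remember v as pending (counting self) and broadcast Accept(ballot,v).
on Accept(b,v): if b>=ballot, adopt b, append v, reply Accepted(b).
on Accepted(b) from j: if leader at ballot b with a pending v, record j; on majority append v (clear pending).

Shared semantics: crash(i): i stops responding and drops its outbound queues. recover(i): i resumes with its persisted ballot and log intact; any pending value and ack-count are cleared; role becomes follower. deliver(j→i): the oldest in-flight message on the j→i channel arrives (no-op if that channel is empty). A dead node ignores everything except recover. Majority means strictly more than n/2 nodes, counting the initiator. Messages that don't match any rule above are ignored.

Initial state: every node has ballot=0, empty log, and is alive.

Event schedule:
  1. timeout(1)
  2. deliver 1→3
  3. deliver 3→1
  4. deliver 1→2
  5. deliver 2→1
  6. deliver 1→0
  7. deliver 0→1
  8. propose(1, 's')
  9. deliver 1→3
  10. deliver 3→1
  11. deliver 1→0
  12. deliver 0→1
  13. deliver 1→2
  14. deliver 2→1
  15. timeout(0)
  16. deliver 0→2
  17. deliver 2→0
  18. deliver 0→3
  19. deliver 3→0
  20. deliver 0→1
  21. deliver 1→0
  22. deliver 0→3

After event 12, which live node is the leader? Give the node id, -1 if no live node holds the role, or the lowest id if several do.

1

e1 timeout(1): 1[cand,b=5,-]
e2 deliver 1→3: 3[foll,b=5,-]
e3 deliver 3→1: ·
e4 deliver 1→2: 2[foll,b=5,-]
e5 deliver 2→1: 1[lead,b=5,-]
e6 deliver 1→0: 0[foll,b=5,-]
e7 deliver 0→1: ·
e8 propose(1,'s'): ·
e9 deliver 1→3: 3[foll,b=5,s]
e10 deliver 3→1: ·
e11 deliver 1→0: 0[foll,b=5,s]
e12 deliver 0→1: 1[lead,b=5,s]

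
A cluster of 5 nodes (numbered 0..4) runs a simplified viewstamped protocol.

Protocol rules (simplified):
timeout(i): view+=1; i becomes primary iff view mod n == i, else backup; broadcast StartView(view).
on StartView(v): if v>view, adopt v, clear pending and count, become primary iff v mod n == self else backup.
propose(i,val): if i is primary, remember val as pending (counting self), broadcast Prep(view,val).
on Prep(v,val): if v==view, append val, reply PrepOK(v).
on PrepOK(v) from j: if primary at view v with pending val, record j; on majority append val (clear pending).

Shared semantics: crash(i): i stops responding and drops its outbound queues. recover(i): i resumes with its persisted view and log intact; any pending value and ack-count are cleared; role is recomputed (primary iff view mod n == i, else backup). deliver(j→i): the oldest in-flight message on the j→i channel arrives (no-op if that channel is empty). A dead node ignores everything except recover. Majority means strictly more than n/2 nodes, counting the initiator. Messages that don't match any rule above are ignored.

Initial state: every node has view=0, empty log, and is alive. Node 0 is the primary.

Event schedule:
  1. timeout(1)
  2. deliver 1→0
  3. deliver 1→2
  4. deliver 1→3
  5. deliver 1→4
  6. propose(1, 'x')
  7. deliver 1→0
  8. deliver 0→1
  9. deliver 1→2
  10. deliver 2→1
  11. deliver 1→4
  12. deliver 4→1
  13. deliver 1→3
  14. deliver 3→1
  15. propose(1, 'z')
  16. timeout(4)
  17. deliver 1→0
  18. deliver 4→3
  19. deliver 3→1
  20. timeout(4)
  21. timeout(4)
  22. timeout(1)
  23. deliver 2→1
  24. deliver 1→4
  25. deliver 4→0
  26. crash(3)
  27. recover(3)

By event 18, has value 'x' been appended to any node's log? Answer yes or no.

yes

after 1 — timeout(1): n1:prim/v1/[-]
after 2 — deliver 1→0: n0:back/v1/[-]
after 3 — deliver 1→2: n2:back/v1/[-]
after 4 — deliver 1→3: n3:back/v1/[-]
after 5 — deliver 1→4: n4:back/v1/[-]
after 6 — propose(1,'x'): ·
after 7 — deliver 1→0: n0:back/v1/[x]
after 8 — deliver 0→1: ·
after 9 — deliver 1→2: n2:back/v1/[x]
after 10 — deliver 2→1: n1:prim/v1/[x]
after 11 — deliver 1→4: n4:back/v1/[x]
after 12 — deliver 4→1: ·
after 13 — deliver 1→3: n3:back/v1/[x]
after 14 — deliver 3→1: ·
after 15 — propose(1,'z'): ·
after 16 — timeout(4): n4:back/v2/[x]
after 17 — deliver 1→0: n0:back/v1/[x,z]
after 18 — deliver 4→3: n3:back/v2/[x]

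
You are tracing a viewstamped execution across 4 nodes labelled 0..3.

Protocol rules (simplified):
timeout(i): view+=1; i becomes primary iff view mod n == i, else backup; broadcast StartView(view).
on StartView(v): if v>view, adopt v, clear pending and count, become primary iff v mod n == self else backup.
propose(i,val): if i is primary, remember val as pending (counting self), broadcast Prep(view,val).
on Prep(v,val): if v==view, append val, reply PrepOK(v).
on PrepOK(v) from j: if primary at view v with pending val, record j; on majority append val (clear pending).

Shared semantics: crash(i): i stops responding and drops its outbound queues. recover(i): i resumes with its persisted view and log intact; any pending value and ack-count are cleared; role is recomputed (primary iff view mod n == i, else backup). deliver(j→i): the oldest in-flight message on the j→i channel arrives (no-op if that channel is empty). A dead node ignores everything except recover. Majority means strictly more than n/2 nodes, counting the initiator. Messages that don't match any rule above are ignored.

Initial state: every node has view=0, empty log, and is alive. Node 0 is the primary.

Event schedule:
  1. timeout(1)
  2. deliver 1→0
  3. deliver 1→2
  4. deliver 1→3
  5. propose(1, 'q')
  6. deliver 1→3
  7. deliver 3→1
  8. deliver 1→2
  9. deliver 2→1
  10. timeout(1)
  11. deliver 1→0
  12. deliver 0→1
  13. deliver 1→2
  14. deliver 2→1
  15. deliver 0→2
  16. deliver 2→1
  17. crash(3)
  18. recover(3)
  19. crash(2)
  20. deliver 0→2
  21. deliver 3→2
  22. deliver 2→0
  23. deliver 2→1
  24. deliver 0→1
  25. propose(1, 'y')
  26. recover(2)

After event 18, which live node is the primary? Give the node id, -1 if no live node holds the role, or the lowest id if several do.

[1] timeout(1) → N1(prim v1 [-])
[2] deliver 1→0 → N0(back v1 [-])
[3] deliver 1→2 → N2(back v1 [-])
[4] deliver 1→3 → N3(back v1 [-])
[5] propose(1,'q') → ∅
[6] deliver 1→3 → N3(back v1 [q])
[7] deliver 3→1 → ∅
[8] deliver 1→2 → N2(back v1 [q])
[9] deliver 2→1 → N1(prim v1 [q])
[10] timeout(1) → N1(back v2 [q])
[11] deliver 1→0 → N0(back v1 [q])
[12] deliver 0→1 → ∅
[13] deliver 1→2 → N2(prim v2 [q])
[14] deliver 2→1 → ∅
[15] deliver 0→2 → ∅
[16] deliver 2→1 → ∅
[17] crash(3) → N3(✗back v1 [q])
[18] recover(3) → N3(back v1 [q])

2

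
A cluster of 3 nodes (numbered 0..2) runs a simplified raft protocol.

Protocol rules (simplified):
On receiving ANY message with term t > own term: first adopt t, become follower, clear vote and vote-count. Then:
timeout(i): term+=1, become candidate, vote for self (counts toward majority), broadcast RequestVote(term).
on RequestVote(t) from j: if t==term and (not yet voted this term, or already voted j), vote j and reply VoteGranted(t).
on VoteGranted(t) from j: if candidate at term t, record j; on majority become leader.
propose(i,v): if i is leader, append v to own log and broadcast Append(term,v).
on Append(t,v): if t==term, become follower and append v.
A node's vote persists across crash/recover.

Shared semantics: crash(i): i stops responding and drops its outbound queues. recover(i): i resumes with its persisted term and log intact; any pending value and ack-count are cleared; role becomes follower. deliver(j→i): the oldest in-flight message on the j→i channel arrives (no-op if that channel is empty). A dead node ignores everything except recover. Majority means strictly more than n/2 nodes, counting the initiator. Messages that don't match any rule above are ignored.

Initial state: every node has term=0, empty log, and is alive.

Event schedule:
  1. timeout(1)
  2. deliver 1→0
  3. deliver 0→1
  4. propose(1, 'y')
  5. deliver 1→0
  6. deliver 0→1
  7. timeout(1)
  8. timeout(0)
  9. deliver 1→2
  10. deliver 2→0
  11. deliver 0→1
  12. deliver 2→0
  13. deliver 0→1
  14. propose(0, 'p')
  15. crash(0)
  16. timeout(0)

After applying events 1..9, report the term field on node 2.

step 1 timeout(1): 1={cand,t=1,log=-}
step 2 deliver 1→0: 0={foll,t=1,log=-}
step 3 deliver 0→1: 1={lead,t=1,log=-}
step 4 propose(1,'y'): 1={lead,t=1,log=y}
step 5 deliver 1→0: 0={foll,t=1,log=y}
step 6 deliver 0→1: —
step 7 timeout(1): 1={cand,t=2,log=y}
step 8 timeout(0): 0={cand,t=2,log=y}
step 9 deliver 1→2: 2={foll,t=1,log=-}

1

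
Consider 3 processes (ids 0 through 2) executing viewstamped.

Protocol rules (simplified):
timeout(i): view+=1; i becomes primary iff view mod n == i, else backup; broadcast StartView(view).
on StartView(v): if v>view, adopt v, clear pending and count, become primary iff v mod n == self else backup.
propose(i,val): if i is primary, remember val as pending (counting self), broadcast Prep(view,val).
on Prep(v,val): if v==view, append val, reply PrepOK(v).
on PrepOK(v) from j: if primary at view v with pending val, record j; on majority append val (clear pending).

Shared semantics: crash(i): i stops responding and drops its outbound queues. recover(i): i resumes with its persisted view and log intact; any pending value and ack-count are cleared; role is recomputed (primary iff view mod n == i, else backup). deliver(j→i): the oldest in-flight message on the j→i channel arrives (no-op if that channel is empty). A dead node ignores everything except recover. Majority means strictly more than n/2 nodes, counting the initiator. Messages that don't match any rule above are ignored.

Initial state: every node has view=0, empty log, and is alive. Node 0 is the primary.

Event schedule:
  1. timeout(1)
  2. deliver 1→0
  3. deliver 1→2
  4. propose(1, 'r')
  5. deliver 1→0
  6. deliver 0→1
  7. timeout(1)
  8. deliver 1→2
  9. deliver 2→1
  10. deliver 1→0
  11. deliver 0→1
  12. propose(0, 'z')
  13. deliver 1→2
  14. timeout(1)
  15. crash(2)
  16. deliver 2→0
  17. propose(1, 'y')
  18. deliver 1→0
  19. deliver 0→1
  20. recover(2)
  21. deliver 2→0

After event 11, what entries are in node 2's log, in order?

r

step 1 timeout(1): 1={prim,v=1,log=-}
step 2 deliver 1→0: 0={back,v=1,log=-}
step 3 deliver 1→2: 2={back,v=1,log=-}
step 4 propose(1,'r'): —
step 5 deliver 1→0: 0={back,v=1,log=r}
step 6 deliver 0→1: 1={prim,v=1,log=r}
step 7 timeout(1): 1={back,v=2,log=r}
step 8 deliver 1→2: 2={back,v=1,log=r}
step 9 deliver 2→1: —
step 10 deliver 1→0: 0={back,v=2,log=r}
step 11 deliver 0→1: —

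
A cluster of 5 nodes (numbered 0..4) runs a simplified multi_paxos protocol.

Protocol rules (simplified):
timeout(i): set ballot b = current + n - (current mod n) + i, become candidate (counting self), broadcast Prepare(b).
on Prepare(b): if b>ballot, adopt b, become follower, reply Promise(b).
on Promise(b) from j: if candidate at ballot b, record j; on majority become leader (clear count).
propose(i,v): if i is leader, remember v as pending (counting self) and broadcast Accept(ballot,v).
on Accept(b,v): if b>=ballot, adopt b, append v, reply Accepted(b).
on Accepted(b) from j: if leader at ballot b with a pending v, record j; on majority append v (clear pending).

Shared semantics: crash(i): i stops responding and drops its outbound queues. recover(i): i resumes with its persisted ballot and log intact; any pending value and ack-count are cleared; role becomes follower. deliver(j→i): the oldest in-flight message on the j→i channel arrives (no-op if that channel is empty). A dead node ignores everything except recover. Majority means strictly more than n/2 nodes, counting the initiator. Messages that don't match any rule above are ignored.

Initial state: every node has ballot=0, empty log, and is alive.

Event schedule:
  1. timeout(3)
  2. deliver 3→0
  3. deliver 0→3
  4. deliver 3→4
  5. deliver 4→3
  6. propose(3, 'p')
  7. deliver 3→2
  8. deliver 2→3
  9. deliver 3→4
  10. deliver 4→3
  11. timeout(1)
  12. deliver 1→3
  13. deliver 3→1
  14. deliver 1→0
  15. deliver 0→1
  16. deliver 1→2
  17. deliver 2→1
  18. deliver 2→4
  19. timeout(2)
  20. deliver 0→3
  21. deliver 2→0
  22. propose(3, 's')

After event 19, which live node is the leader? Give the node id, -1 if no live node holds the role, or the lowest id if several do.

3

e1 timeout(3): 3[cand,b=8,-]
e2 deliver 3→0: 0[foll,b=8,-]
e3 deliver 0→3: ·
e4 deliver 3→4: 4[foll,b=8,-]
e5 deliver 4→3: 3[lead,b=8,-]
e6 propose(3,'p'): ·
e7 deliver 3→2: 2[foll,b=8,-]
e8 deliver 2→3: ·
e9 deliver 3→4: 4[foll,b=8,p]
e10 deliver 4→3: ·
e11 timeout(1): 1[cand,b=6,-]
e12 deliver 1→3: ·
e13 deliver 3→1: 1[foll,b=8,-]
e14 deliver 1→0: ·
e15 deliver 0→1: ·
e16 deliver 1→2: ·
e17 deliver 2→1: ·
e18 deliver 2→4: ·
e19 timeout(2): 2[cand,b=12,-]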